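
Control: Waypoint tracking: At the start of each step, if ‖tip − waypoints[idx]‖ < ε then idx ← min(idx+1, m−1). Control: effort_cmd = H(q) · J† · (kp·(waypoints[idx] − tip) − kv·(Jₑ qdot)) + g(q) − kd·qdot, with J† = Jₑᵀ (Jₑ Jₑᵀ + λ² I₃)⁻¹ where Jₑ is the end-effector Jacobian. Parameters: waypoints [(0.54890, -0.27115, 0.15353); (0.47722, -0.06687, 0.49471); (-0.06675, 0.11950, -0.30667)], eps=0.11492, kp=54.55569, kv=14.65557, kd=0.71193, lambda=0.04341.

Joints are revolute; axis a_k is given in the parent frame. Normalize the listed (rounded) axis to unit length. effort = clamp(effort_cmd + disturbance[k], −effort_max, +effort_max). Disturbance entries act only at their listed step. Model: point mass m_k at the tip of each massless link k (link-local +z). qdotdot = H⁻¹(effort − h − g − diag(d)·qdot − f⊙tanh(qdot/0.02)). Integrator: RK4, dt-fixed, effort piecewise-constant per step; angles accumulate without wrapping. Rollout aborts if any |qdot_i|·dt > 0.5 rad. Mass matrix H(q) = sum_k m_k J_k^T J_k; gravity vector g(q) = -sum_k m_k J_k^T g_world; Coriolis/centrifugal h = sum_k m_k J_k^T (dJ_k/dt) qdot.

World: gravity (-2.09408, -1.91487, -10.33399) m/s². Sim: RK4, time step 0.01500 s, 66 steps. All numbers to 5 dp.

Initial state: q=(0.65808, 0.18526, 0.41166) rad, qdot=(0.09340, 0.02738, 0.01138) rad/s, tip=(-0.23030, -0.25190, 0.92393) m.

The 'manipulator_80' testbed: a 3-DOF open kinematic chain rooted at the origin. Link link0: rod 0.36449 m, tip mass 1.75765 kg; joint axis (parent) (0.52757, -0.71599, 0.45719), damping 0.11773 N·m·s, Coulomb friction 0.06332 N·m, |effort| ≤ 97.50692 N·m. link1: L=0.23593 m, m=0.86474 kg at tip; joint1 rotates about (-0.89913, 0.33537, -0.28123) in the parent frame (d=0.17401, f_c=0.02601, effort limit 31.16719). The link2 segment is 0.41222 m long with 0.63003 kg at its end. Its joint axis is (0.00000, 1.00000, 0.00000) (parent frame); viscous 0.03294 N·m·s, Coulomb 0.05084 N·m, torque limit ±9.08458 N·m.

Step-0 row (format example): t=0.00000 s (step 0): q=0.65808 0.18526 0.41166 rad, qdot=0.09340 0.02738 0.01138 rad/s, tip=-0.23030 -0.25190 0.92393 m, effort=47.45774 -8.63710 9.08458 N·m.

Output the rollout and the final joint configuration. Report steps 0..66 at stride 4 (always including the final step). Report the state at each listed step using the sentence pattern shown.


t=0.06000 s (step 4): q=0.86766 0.32431 0.76485 rad, qdot=4.71347 2.69558 8.11948 rad/s, tip=-0.18943 -0.26402 0.86245 m, effort=-16.56780 1.47469 1.42192 N·m.
t=0.12000 s (step 8): q=1.09528 0.40059 1.21179 rad, qdot=2.72269 -0.24229 6.75529 rad/s, tip=-0.12332 -0.28980 0.74415 m, effort=-26.75054 4.24661 -0.38936 N·m.
t=0.18000 s (step 12): q=1.19582 0.30201 1.58231 rad, qdot=0.67430 -3.12967 5.68875 rad/s, tip=-0.06028 -0.28872 0.63575 m, effort=-21.36583 1.13450 -2.25829 N·m.
t=0.24000 s (step 16): q=1.20970 0.12132 1.87870 rad, qdot=0.58796 1.15443 3.39675 rad/s, tip=-0.02290 -0.25279 0.55168 m, effort=-23.52917 9.94682 -2.36996 N·m.
t=0.30000 s (step 20): q=1.24349 0.42875 2.01170 rad, qdot=-0.11491 5.99976 1.84817 rad/s, tip=0.02046 -0.22628 0.48192 m, effort=-23.75190 3.64248 -2.44501 N·m.
t=0.36000 s (step 24): q=1.17127 0.73698 2.12389 rad, qdot=-2.34472 4.38967 1.82621 rad/s, tip=0.07774 -0.21513 0.41694 m, effort=-25.74026 3.60849 -3.64630 N·m.
t=0.42000 s (step 28): q=0.94998 0.96785 2.22403 rad, qdot=-5.17787 3.32368 1.49710 rad/s, tip=0.12890 -0.20998 0.36514 m, effort=-30.32221 4.81771 -3.97756 N·m.
t=0.48000 s (step 32): q=0.52893 1.13007 2.30434 rad, qdot=-8.99998 1.93713 1.19901 rad/s, tip=0.17747 -0.19728 0.32966 m, effort=-30.12408 6.65923 -3.23760 N·m.
t=0.54000 s (step 36): q=-0.11711 1.18602 2.36457 rad, qdot=-12.03583 -0.12305 0.69299 rad/s, tip=0.24248 -0.16927 0.28659 m, effort=0.74190 4.69905 -0.52371 N·m.
t=0.60000 s (step 40): q=-0.79214 1.15065 2.36603 rad, qdot=-9.44402 -0.58290 -0.73302 rad/s, tip=0.31395 -0.16457 0.20402 m, effort=43.95850 -2.42875 3.23523 N·m.
t=0.66000 s (step 44): q=-1.18276 1.14915 2.29028 rad, qdot=-3.72255 0.56523 -1.56014 rad/s, tip=0.35562 -0.19786 0.13179 m, effort=38.61096 -3.91702 4.02935 N·m.
t=0.72000 s (step 48): q=-1.29559 1.20164 2.20160 rad, qdot=-0.49165 1.06162 -1.32567 rad/s, tip=0.38019 -0.22396 0.10091 m, effort=21.61918 -2.18959 2.93587 N·m.
t=0.78000 s (step 52): q=-1.28506 1.26696 2.13229 rad, qdot=0.63165 1.09146 -1.00629 rad/s, tip=0.39931 -0.23370 0.09347 m, effort=13.35378 -1.12169 2.12958 N·m.
t=0.84000 s (step 56): q=-1.23691 1.33252 2.07778 rad, qdot=0.89906 1.09954 -0.82934 rad/s, tip=0.41519 -0.23538 0.09528 m, effort=10.16035 -0.74165 1.77631 N·m.
t=0.90000 s (step 60): q=-1.18297 1.39944 2.03121 rad, qdot=0.87757 1.13488 -0.73124 rad/s, tip=0.42845 -0.23450 0.10021 m, effort=9.07399 -0.67308 1.64721 N·m.
t=0.96000 s (step 64): q=-1.13298 1.46875 1.98935 rad, qdot=0.78684 1.17601 -0.66821 rad/s, tip=0.43946 -0.23328 0.10588 m, effort=8.78227 -0.70642 1.61661 N·m.
t=0.99000 s (step 66): q=-1.11005 1.50429 1.96968 rad, qdot=0.74291 1.19387 -0.64447 rad/s, tip=0.44425 -0.23278 0.10870 m.
final q (rad): -1.11005 1.50429 1.96968


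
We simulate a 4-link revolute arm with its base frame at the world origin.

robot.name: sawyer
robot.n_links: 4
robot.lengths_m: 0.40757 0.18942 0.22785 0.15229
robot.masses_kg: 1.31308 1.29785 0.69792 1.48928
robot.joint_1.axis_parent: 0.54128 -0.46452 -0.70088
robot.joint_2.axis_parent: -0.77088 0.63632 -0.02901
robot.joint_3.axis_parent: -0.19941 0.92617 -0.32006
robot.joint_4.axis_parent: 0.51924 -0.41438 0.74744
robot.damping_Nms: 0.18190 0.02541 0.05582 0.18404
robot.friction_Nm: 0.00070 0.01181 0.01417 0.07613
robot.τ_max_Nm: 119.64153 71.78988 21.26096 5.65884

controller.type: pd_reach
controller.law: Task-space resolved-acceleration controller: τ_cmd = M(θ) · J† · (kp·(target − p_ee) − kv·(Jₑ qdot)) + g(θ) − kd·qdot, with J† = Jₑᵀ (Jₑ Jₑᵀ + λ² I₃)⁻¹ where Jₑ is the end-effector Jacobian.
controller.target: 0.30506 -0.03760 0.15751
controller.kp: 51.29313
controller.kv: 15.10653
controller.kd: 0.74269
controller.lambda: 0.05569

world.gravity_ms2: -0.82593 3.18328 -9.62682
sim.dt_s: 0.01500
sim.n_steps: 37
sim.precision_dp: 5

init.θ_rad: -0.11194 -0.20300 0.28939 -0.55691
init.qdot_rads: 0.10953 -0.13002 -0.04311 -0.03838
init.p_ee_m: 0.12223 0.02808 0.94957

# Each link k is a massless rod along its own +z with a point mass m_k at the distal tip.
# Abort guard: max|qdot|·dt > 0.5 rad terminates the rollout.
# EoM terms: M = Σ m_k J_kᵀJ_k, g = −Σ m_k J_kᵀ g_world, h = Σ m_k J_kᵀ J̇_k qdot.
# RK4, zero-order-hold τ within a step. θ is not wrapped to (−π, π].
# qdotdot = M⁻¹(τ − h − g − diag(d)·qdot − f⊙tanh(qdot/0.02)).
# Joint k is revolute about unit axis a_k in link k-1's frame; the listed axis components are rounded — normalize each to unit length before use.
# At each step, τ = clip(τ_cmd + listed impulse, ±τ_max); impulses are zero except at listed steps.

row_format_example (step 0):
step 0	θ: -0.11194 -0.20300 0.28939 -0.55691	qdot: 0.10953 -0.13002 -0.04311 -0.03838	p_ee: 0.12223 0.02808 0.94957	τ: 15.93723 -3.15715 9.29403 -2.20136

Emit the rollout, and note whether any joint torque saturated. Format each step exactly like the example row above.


step 1	θ: -0.10450 -0.20110 0.29489 -0.57536	qdot: 0.89053 0.41513 0.82671 -2.08724	p_ee: 0.12295 0.02559 0.94842	τ: 16.09068 -4.35926 6.04144 -0.16876
step 2	θ: -0.08501 -0.18766 0.31882 -0.57866	qdot: 1.68840 1.33920 2.22281 0.99419	p_ee: 0.12722 0.02126 0.94591	τ: 16.01389 -4.59666 3.80566 -2.30444
step 3	θ: -0.05608 -0.16544 0.34555 -0.61843	qdot: 2.20576 1.74574 1.51553 -5.15036	p_ee: 0.13398 0.01608 0.94068	τ: 16.48634 -5.36434 2.75681 2.60231
step 4	θ: -0.01496 -0.12445 0.38863 -0.59436	qdot: 3.22438 3.63115 3.77238 6.39142	p_ee: 0.14225 0.00888 0.93543	τ: 14.24320 -4.27689 1.66264 -5.65884
step 5	θ: 0.03249 -0.07552 0.41029 -0.67734	qdot: 3.22164 3.28082 -0.37042 -14.04105	p_ee: 0.15144 0.00209 0.92511	τ: 11.42299 -4.99735 2.30214 5.65884
step 6	θ: 0.08927 -0.00658 0.44628 -0.66519	qdot: 4.21294 5.63904 4.27130 11.51258	p_ee: 0.16127 -0.00677 0.91544	τ: 7.16957 -2.17857 0.98766 -5.65884
step 7	θ: 0.14767 0.06846 0.46678 -0.70015	qdot: 3.70263 4.68025 -0.79567 -12.28027	p_ee: 0.17122 -0.01576 0.90241	τ: 3.71686 -3.32060 1.72563 5.65884
step 8	θ: 0.20710 0.15085 0.49389 -0.67595	qdot: 4.08347 6.03041 3.60648 11.60125	p_ee: 0.18158 -0.02594 0.88929	τ: 1.03898 -0.60298 0.27904 -5.65884
step 9	θ: 0.26133 0.22799 0.50595 -0.71379	qdot: 3.29303 4.61121 -1.26430 -12.63617	p_ee: 0.19185 -0.03576 0.87282	τ: -1.23601 -2.78806 0.31869 5.65884
step 10	θ: 0.31203 0.30426 0.52652 -0.70264	qdot: 3.34489 5.28701 3.29392 10.35521	p_ee: 0.20259 -0.04608 0.85645	τ: -1.53801 -0.48914 -1.30894 -5.65884
step 11	θ: 0.35619 0.37293 0.53328 -0.75916	qdot: 2.67775 4.23838 -1.71328 -13.87910	p_ee: 0.21292 -0.05549 0.83700	τ: -3.49697 -3.78950 -1.31357 5.65884
step 12	θ: 0.39606 0.43899 0.54974 -0.77109	qdot: 2.54347 4.33536 3.22922 8.63712	p_ee: 0.22369 -0.06484 0.81790	τ: -1.47739 -1.77275 -3.12187 -5.65884
step 13	θ: 0.43015 0.49941 0.55201 -0.85037	qdot: 2.10716 4.03469 -2.26648 -15.36033	p_ee: 0.23353 -0.07304 0.79605	τ: -4.88699 -5.41064 -2.61013 5.65884
step 14	θ: 0.45992 0.55652 0.56534 -0.88597	qdot: 1.79425 3.40751 3.34808 7.04883	p_ee: 0.24378 -0.08090 0.77483	τ: -0.37058 -3.60023 -4.80732 -4.82517
step 15	θ: 0.48506 0.61060 0.56836 -0.96619	qdot: 1.62914 3.98681 -2.29189 -14.37176	p_ee: 0.25285 -0.08774 0.75194	τ: -5.33600 -6.87299 -3.59068 5.65884
step 16	θ: 0.50675 0.66175 0.58388 -0.99735	qdot: 1.21722 2.77429 3.62748 6.91782	p_ee: 0.26246 -0.09401 0.73003	τ: 1.41153 -5.56313 -6.06433 -4.46784
step 17	θ: 0.52483 0.71215 0.58757 -1.07271	qdot: 1.24275 4.02203 -2.43656 -13.78717	p_ee: 0.27055 -0.09927 0.70685	τ: -5.10002 -8.43358 -4.14148 5.65884
step 18	θ: 0.53990 0.75911 0.60416 -1.09984	qdot: 0.73834 2.27310 3.87369 7.03672	p_ee: 0.27928 -0.10385 0.68476	τ: 3.33438 -7.44849 -6.93763 -4.46363
step 19	θ: 0.55198 0.80678 0.60747 -1.17321	qdot: 0.90435 4.07202 -2.67762 -13.71482	p_ee: 0.28615 -0.10755 0.66175	τ: -4.77547 -9.78757 -4.35377 5.65884
step 20	θ: 0.56121 0.85011 0.62443 -1.19874	qdot: 0.31444 1.81538 4.11692 7.24820	p_ee: 0.29378 -0.11056 0.63984	τ: 5.15106 -9.10948 -7.52498 -4.66690
step 21	θ: 0.56795 0.89529 0.62732 -1.27105	qdot: 0.60043 4.11990 -2.92082 -13.82413	p_ee: 0.29935 -0.11287 0.61744	τ: -4.46601 -10.79940 -4.29768 5.65884
step 22	θ: 0.57198 0.93526 0.64467 -1.29516	qdot: -0.06210 1.39095 4.35948 7.57399	p_ee: 0.30582 -0.11450 0.59611	τ: 6.82116 -10.52249 -7.86192 -5.07460
step 23	θ: 0.57398 0.97827 0.64707 -1.36701	qdot: 0.33023 4.17899 -3.17119 -14.09624	p_ee: 0.31009 -0.11563 0.57469	τ: -4.21470 -11.44889 -4.00011 5.65884
step 24	θ: 0.57336 1.01523 0.66453 -1.39064	qdot: -0.39924 0.99715 4.57593 7.91501	p_ee: 0.31538 -0.11610 0.55424	τ: 8.29807 -11.69599 -7.97900 -5.58738
step 25	θ: 0.57111 1.05617 0.66683 -1.46128	qdot: 0.08899 4.22857 -3.35793 -14.30666	p_ee: 0.31846 -0.11627 0.53412	τ: -3.90378 -11.73881 -3.52710 5.65884
step 26	θ: 0.56640 1.09044 0.68437 -1.48418	qdot: -0.69354 0.64833 4.73830 8.24698	p_ee: 0.32264 -0.11579 0.51480	τ: 9.57764 -12.64858 -7.88636 -5.65884
step 27	θ: 0.56045 1.12816 0.69003 -1.54153	qdot: -0.11807 4.09729 -3.11133 -13.12514	p_ee: 0.32509 -0.11509 0.49622	τ: -2.56516 -11.87386 -3.09307 5.65884
step 28	θ: 0.55275 1.15921 0.71001 -1.55013	qdot: -0.87672 0.39836 4.83999 9.12856	p_ee: 0.32874 -0.11372 0.47822	τ: 10.92359 -13.41580 -7.50814 -5.65884
step 29	θ: 0.54464 1.19397 0.71860 -1.58738	qdot: -0.23023 3.91854 -2.87790 -11.56518	p_ee: 0.33093 -0.11216 0.46116	τ: -0.70694 -12.05446 -2.54238 5.65884
step 30	θ: 0.53545 1.22208 0.74033 -1.57635	qdot: -0.95745 0.22129 4.87450 10.32891	p_ee: 0.33432 -0.10999 0.44447	τ: 12.05031 -13.92865 -6.94209 -5.65884
step 31	θ: 0.52658 1.25445 0.74963 -1.59471	qdot: -0.25765 3.74636 -2.83032 -10.31897	p_ee: 0.33632 -0.10775 0.42881	τ: 1.03735 -12.24942 -1.90034 5.65884
step 32	θ: 0.51701 1.28006 0.77162 -1.56569	qdot: -0.97372 0.08599 4.87796 11.53707	p_ee: 0.33949 -0.10503 0.41335	τ: 12.69554 -14.14108 -6.33140 -5.65884
step 33	θ: 0.50823 1.31014 0.78051 -1.56818	qdot: -0.23497 3.55664 -2.89374 -9.43091	p_ee: 0.34128 -0.10239 0.39897	τ: 2.48093 -12.40513 -1.27276 5.65884
step 34	θ: 0.49899 1.33360 0.80169 -1.52527	qdot: -0.94826 -0.00181 4.83998 12.51794	p_ee: 0.34419 -0.09942 0.38471	τ: 12.77459 -14.03973 -5.72018 -5.65884
step 35	θ: 0.49080 1.36173 0.80886 -1.51838	qdot: -0.18818 3.37019 -3.05815 -9.07453	p_ee: 0.34565 -0.09664 0.37158	τ: 3.48562 -12.48399 -0.69238 5.65884
step 36	θ: 0.48216 1.38320 0.82903 -1.46554	qdot: -0.91024 -0.06646 4.83100 13.36568	p_ee: 0.34829 -0.09367 0.35849	τ: 12.50846 -13.75276 -5.19783 -5.65884
step 37	θ: 0.47469 1.40953 0.83421 -1.45377	qdot: -0.13456 3.18272 -3.25863 -9.09904	p_ee: 0.34937 -0.09097 0.34655
any joint saturated: yes


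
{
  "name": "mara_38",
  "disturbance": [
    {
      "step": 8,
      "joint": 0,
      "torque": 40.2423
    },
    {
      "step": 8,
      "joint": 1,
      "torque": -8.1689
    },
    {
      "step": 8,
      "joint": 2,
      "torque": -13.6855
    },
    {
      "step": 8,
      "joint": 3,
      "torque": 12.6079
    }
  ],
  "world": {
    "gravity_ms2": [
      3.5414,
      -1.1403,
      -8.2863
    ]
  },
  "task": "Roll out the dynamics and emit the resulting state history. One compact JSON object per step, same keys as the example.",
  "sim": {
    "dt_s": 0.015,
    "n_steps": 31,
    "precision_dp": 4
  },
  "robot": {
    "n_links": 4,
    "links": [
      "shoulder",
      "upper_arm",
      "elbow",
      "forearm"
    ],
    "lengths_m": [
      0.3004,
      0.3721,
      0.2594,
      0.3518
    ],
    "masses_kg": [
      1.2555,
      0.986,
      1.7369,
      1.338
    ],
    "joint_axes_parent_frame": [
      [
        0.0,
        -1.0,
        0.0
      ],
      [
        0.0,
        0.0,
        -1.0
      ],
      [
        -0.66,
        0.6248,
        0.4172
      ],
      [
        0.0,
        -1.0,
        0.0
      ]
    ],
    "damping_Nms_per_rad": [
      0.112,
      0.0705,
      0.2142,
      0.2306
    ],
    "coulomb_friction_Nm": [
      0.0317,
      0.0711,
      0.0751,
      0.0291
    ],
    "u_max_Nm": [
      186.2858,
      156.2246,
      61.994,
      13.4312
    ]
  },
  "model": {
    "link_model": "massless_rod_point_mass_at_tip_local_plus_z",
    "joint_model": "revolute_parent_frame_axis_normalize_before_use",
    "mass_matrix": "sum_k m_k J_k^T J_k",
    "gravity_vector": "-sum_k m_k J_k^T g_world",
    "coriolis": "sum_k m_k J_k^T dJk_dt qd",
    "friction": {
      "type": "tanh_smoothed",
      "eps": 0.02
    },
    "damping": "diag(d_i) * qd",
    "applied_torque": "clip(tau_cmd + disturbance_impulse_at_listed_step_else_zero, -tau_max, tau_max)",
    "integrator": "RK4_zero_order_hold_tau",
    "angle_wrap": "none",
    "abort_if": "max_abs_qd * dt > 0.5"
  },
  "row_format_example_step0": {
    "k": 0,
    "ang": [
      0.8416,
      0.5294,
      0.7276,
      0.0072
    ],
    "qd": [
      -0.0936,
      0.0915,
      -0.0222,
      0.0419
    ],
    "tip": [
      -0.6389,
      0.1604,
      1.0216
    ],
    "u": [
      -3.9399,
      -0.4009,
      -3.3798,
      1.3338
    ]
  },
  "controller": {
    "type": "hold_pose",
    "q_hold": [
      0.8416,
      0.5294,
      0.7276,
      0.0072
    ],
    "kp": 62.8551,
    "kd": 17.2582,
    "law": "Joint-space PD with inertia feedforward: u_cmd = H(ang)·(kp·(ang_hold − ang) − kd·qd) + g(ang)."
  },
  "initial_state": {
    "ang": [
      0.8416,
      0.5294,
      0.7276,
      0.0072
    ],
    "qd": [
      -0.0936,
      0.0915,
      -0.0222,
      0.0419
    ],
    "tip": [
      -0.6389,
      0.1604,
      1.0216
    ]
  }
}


{"k":1,"ang":[0.8404,0.5304,0.7272,0.0076],"qd":[-0.0704,0.0491,-0.0261,0.0092],"tip":[-0.6378,0.1599,1.0225],"u":[-5.1833,-0.2026,-3.1603,1.1686]}
{"k":2,"ang":[0.8395,0.531,0.7269,0.0076],"qd":[-0.0511,0.0271,-0.0205,-0.001],"tip":[-0.637,0.1597,1.0231],"u":[-6.183,-0.0453,-2.9833,1.0302]}
{"k":3,"ang":[0.8388,0.5313,0.7266,0.0076],"qd":[-0.0355,0.0153,-0.013,-0.0025],"tip":[-0.6364,0.1595,1.0236],"u":[-6.9859,0.0772,-2.8378,0.9171]}
{"k":4,"ang":[0.8384,0.5315,0.7265,0.0075],"qd":[-0.0232,0.0083,-0.0069,-0.002],"tip":[-0.636,0.1594,1.0239],"u":[-7.6296,0.1703,-2.7164,0.8264]}
{"k":5,"ang":[0.8381,0.5316,0.7264,0.0075],"qd":[-0.0139,0.0039,-0.0027,-0.0014],"tip":[-0.6357,0.1593,1.024],"u":[-8.1441,0.2404,-2.6144,0.7541]}
{"k":6,"ang":[0.8379,0.5316,0.7264,0.0075],"qd":[-0.0068,0.001,-0.0001,-0.0008],"tip":[-0.6356,0.1593,1.0241],"u":[-8.5538,0.2932,-2.5294,0.6966]}
{"k":7,"ang":[0.8379,0.5316,0.7264,0.0075],"qd":[-0.0015,-0.0008,0.0014,-0.0003],"tip":[-0.6355,0.1593,1.0242],"u":[-8.8791,0.3331,-2.4595,0.6509]}
{"k":8,"ang":[0.8379,0.5316,0.7264,0.0075],"qd":[0.0024,-0.002,0.0023,0.0002],"tip":[-0.6355,0.1593,1.0242],"u":[31.1055,-7.8055,-16.088,13.2227]}
{"k":9,"ang":[0.8379,0.5313,0.7263,0.0157],"qd":[0.0015,-0.0455,-0.0309,1.0778],"tip":[-0.6383,0.1602,1.0232],"u":[-20.0807,2.5602,1.3009,-2.7649]}
{"k":10,"ang":[0.8379,0.5303,0.7256,0.0291],"qd":[0.0025,-0.0758,-0.0529,0.7187],"tip":[-0.643,0.1617,1.0216],"u":[-18.036,2.1168,0.5887,-2.0858]}
{"k":11,"ang":[0.838,0.5292,0.7248,0.038],"qd":[0.0066,-0.0689,-0.0458,0.4778],"tip":[-0.6464,0.1627,1.0204],"u":[-16.3908,1.7599,0.0133,-1.5523]}
{"k":12,"ang":[0.8381,0.5283,0.7243,0.0439],"qd":[0.0112,-0.0469,-0.0277,0.3129],"tip":[-0.6488,0.1634,1.0195],"u":[-15.0664,1.4735,-0.4494,-1.1317]}
{"k":13,"ang":[0.8383,0.5278,0.724,0.0477],"qd":[0.0144,-0.0251,-0.0108,0.1937],"tip":[-0.6504,0.1639,1.0188],"u":[-14.001,1.2451,-0.8174,-0.7992]}
{"k":14,"ang":[0.8386,0.5275,0.7239,0.0499],"qd":[0.0152,-0.0141,-0.0033,0.0989],"tip":[-0.6514,0.1641,1.0184],"u":[-13.1451,1.0662,-1.1055,-0.5361]}
{"k":15,"ang":[0.8388,0.5273,0.7238,0.0508],"qd":[0.0147,-0.009,-0.0003,0.0261],"tip":[-0.6519,0.1643,1.0181],"u":[-12.4588,0.927,-1.3331,-0.328]}
{"k":16,"ang":[0.839,0.5272,0.7239,0.0508],"qd":[0.014,0.0005,0.0062,-0.017],"tip":[-0.6522,0.1643,1.0179],"u":[-11.9096,0.8198,-1.5132,-0.1698]}
{"k":17,"ang":[0.8392,0.5273,0.724,0.0504],"qd":[0.012,0.0038,0.0082,-0.0471],"tip":[-0.6521,0.1643,1.0179],"u":[-11.4709,0.7422,-1.6523,-0.0516]}
{"k":18,"ang":[0.8394,0.5273,0.7241,0.0495],"qd":[0.01,0.005,0.0088,-0.0689],"tip":[-0.652,0.1642,1.0179],"u":[-11.1216,0.6825,-1.7629,0.0417]}
{"k":19,"ang":[0.8395,0.5274,0.7242,0.0484],"qd":[0.0083,0.0057,0.0091,-0.0836],"tip":[-0.6517,0.1641,1.018],"u":[-10.8444,0.636,-1.8512,0.116]}
{"k":20,"ang":[0.8396,0.5275,0.7244,0.047],"qd":[0.0069,0.0062,0.0093,-0.0931],"tip":[-0.6513,0.164,1.0181],"u":[-10.625,0.5998,-1.9218,0.1754]}
{"k":21,"ang":[0.8397,0.5276,0.7245,0.0456],"qd":[0.0057,0.0065,0.0093,-0.0986],"tip":[-0.6509,0.1639,1.0182],"u":[-10.4521,0.5716,-1.9781,0.2229]}
{"k":22,"ang":[0.8398,0.5277,0.7246,0.0441],"qd":[0.0047,0.0067,0.0093,-0.1011],"tip":[-0.6504,0.1637,1.0183],"u":[-10.3163,0.5496,-2.023,0.261]}
{"k":23,"ang":[0.8398,0.5278,0.7248,0.0426],"qd":[0.004,0.0068,0.0092,-0.1015],"tip":[-0.6499,0.1636,1.0185],"u":[-10.2103,0.5325,-2.0588,0.2917]}
{"k":24,"ang":[0.8399,0.5279,0.7249,0.0411],"qd":[0.0034,0.0068,0.0091,-0.1004],"tip":[-0.6494,0.1634,1.0187],"u":[-10.1281,0.5193,-2.0873,0.3165]}
{"k":25,"ang":[0.8399,0.528,0.7251,0.0396],"qd":[0.0029,0.0068,0.0089,-0.0982],"tip":[-0.6489,0.1633,1.0188],"u":[-10.0647,0.5092,-2.11,0.3365]}
{"k":26,"ang":[0.84,0.5281,0.7252,0.0381],"qd":[0.0025,0.0067,0.0088,-0.0951],"tip":[-0.6484,0.1632,1.019],"u":[-10.0164,0.5013,-2.1281,0.3529]}
{"k":27,"ang":[0.84,0.5282,0.7253,0.0367],"qd":[0.0022,0.0066,0.0086,-0.0916],"tip":[-0.6479,0.163,1.0191],"u":[-9.9801,0.4954,-2.1425,0.3662]}
{"k":28,"ang":[0.8401,0.5283,0.7255,0.0354],"qd":[0.002,0.0065,0.0083,-0.0877],"tip":[-0.6474,0.1629,1.0193],"u":[-9.9531,0.4909,-2.1539,0.3771]}
{"k":29,"ang":[0.8401,0.5284,0.7256,0.0341],"qd":[0.0019,0.0064,0.0081,-0.0837],"tip":[-0.647,0.1628,1.0194],"u":[-9.9336,0.4875,-2.163,0.3862]}
{"k":30,"ang":[0.8401,0.5285,0.7257,0.0329],"qd":[0.0018,0.0062,0.0079,-0.0796],"tip":[-0.6466,0.1627,1.0196],"u":[-9.9198,0.485,-2.1702,0.3937]}
{"k":31,"ang":[0.8401,0.5286,0.7258,0.0317],"qd":[0.0017,0.0061,0.0077,-0.0754],"tip":[-0.6462,0.1626,1.0197]}


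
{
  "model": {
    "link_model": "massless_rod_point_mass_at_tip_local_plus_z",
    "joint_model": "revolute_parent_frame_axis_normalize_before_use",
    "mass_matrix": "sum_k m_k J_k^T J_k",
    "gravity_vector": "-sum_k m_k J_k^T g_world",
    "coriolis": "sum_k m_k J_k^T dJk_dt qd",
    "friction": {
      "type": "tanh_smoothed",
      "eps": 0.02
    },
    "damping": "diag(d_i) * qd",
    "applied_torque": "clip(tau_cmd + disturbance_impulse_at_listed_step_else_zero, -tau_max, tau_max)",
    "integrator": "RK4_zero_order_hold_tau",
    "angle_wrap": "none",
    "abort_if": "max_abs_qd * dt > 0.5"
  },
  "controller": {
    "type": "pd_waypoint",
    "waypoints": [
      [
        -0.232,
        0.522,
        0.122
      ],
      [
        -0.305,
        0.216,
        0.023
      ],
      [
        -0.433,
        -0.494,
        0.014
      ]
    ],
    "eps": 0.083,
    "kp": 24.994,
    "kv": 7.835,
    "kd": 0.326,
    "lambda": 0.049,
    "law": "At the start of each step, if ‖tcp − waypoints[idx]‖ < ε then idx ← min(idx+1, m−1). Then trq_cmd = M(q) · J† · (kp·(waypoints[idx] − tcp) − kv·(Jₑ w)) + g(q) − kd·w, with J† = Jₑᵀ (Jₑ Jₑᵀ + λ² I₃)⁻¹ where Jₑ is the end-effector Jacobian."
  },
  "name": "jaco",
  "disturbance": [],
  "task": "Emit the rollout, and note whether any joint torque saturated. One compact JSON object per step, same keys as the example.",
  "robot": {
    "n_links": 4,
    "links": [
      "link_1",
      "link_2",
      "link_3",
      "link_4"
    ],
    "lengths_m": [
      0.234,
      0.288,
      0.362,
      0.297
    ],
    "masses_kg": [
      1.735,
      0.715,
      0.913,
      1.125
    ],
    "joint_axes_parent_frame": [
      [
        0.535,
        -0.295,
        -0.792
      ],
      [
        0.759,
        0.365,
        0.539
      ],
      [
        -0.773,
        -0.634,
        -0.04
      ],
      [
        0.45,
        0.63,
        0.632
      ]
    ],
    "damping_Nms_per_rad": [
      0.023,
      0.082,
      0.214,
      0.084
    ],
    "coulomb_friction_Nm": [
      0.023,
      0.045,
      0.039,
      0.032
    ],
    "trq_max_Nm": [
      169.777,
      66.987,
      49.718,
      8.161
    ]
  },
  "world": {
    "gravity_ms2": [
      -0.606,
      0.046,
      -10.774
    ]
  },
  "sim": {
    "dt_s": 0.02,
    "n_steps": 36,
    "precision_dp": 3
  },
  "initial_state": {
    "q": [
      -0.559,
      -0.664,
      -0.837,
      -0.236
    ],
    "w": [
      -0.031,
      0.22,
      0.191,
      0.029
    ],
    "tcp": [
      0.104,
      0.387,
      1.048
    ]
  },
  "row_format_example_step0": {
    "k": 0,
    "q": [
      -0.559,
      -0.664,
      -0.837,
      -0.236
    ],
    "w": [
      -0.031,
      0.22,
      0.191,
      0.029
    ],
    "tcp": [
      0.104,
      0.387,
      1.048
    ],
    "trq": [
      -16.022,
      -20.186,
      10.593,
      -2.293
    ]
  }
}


{"k":1,"q":[-0.564,-0.681,-0.857,-0.234],"w":[-0.5,-1.917,-2.14,0.203],"tcp":[0.104,0.388,1.044],"trq":[-12.453,-15.755,9.58,-1.931]}
{"k":2,"q":[-0.579,-0.733,-0.913,-0.224],"w":[-0.967,-3.214,-3.363,0.887],"tcp":[0.1,0.392,1.034],"trq":[-9.196,-11.98,8.246,-1.751]}
{"k":3,"q":[-0.603,-0.805,-0.986,-0.2],"w":[-1.471,-3.923,-3.965,1.508],"tcp":[0.094,0.397,1.018],"trq":[-6.028,-8.545,6.724,-1.553]}
{"k":4,"q":[-0.637,-0.887,-1.068,-0.166],"w":[-1.992,-4.245,-4.215,1.926],"tcp":[0.087,0.405,0.998],"trq":[-2.962,-5.415,5.151,-1.316]}
{"k":5,"q":[-0.682,-0.972,-1.153,-0.125],"w":[-2.5,-4.322,-4.258,2.152],"tcp":[0.077,0.414,0.974],"trq":[-0.114,-2.656,3.644,-1.067]}
{"k":6,"q":[-0.737,-1.058,-1.238,-0.081],"w":[-2.972,-4.249,-4.17,2.245],"tcp":[0.066,0.426,0.947],"trq":[2.407,-0.323,2.276,-0.839]}
{"k":7,"q":[-0.801,-1.141,-1.319,-0.036],"w":[-3.391,-4.087,-3.998,2.263],"tcp":[0.053,0.438,0.918],"trq":[4.55,1.567,1.082,-0.654]}
{"k":8,"q":[-0.872,-1.221,-1.397,0.008],"w":[-3.75,-3.877,-3.77,2.25],"tcp":[0.04,0.452,0.887],"trq":[6.313,3.033,0.068,-0.523]}
{"k":9,"q":[-0.95,-1.296,-1.47,0.053],"w":[-4.046,-3.642,-3.508,2.229],"tcp":[0.026,0.466,0.855],"trq":[7.725,4.115,-0.775,-0.449]}
{"k":10,"q":[-1.033,-1.366,-1.537,0.097],"w":[-4.282,-3.395,-3.23,2.208],"tcp":[0.011,0.481,0.822],"trq":[8.829,4.862,-1.461,-0.428]}
{"k":11,"q":[-1.121,-1.432,-1.599,0.141],"w":[-4.458,-3.143,-2.949,2.19],"tcp":[-0.005,0.495,0.789],"trq":[9.67,5.321,-2.002,-0.455]}
{"k":12,"q":[-1.211,-1.492,-1.655,0.184],"w":[-4.58,-2.89,-2.676,2.17],"tcp":[-0.021,0.508,0.755],"trq":[10.288,5.536,-2.409,-0.524]}
{"k":13,"q":[-1.304,-1.547,-1.706,0.227],"w":[-4.65,-2.639,-2.421,2.144],"tcp":[-0.037,0.521,0.722],"trq":[10.719,5.547,-2.688,-0.63]}
{"k":14,"q":[-1.397,-1.598,-1.753,0.269],"w":[-4.671,-2.392,-2.188,2.106],"tcp":[-0.053,0.533,0.69],"trq":[10.991,5.39,-2.843,-0.766]}
{"k":15,"q":[-1.49,-1.643,-1.794,0.31],"w":[-4.648,-2.152,-1.982,2.053],"tcp":[-0.069,0.544,0.658],"trq":[11.13,5.096,-2.879,-0.926]}
{"k":16,"q":[-1.583,-1.684,-1.832,0.35],"w":[-4.584,-1.92,-1.804,1.984],"tcp":[-0.086,0.554,0.626],"trq":[11.155,4.695,-2.802,-1.105]}
{"k":17,"q":[-1.673,-1.72,-1.867,0.389],"w":[-4.484,-1.7,-1.653,1.897],"tcp":[-0.101,0.563,0.596],"trq":[11.083,4.21,-2.62,-1.295]}
{"k":18,"q":[-1.762,-1.752,-1.899,0.426],"w":[-4.353,-1.494,-1.528,1.795],"tcp":[-0.117,0.57,0.566],"trq":[10.93,3.665,-2.342,-1.49]}
{"k":19,"q":[-1.847,-1.78,-1.928,0.46],"w":[-4.195,-1.303,-1.425,1.68],"tcp":[-0.132,0.576,0.537],"trq":[10.708,3.08,-1.98,-1.685]}
{"k":20,"q":[-1.93,-1.804,-1.956,0.492],"w":[-4.016,-1.128,-1.342,1.556],"tcp":[-0.146,0.58,0.51],"trq":[10.431,2.472,-1.548,-1.875]}
{"k":21,"q":[-2.008,-1.825,-1.982,0.522],"w":[-3.819,-0.97,-1.273,1.428],"tcp":[-0.159,0.584,0.483],"trq":[10.109,1.856,-1.063,-2.056]}
{"k":22,"q":[-2.082,-1.843,-2.007,0.549],"w":[-3.611,-0.829,-1.216,1.299],"tcp":[-0.172,0.587,0.458],"trq":[9.754,1.246,-0.539,-2.223]}
{"k":23,"q":[-2.152,-1.859,-2.031,0.574],"w":[-3.394,-0.705,-1.166,1.174],"tcp":[-0.184,0.588,0.434],"trq":[9.374,0.654,0.008,-2.377]}
{"k":24,"q":[-2.218,-1.872,-2.054,0.596],"w":[-3.174,-0.596,-1.122,1.056],"tcp":[-0.194,0.589,0.411],"trq":[8.979,0.087,0.564,-2.514]}
{"k":25,"q":[-2.28,-1.883,-2.076,0.616],"w":[-2.952,-0.502,-1.081,0.945],"tcp":[-0.204,0.589,0.389],"trq":[8.577,-0.446,1.117,-2.634]}
{"k":26,"q":[-2.336,-1.892,-2.097,0.634],"w":[-2.734,-0.421,-1.041,0.844],"tcp":[-0.213,0.588,0.368],"trq":[8.173,-0.943,1.656,-2.738]}
{"k":27,"q":[-2.389,-1.9,-2.117,0.65],"w":[-2.521,-0.352,-1.002,0.753],"tcp":[-0.221,0.587,0.349],"trq":[7.774,-1.398,2.173,-2.825]}
{"k":28,"q":[-2.437,-1.906,-2.137,0.664],"w":[-2.315,-0.294,-0.963,0.672],"tcp":[-0.228,0.585,0.33],"trq":[7.385,-1.812,2.662,-2.898]}
{"k":29,"q":[-2.482,-1.911,-2.156,0.677],"w":[-2.118,-0.244,-0.924,0.6],"tcp":[-0.234,0.583,0.313],"trq":[7.009,-2.183,3.119,-2.956]}
{"k":30,"q":[-2.522,-1.916,-2.174,0.688],"w":[-1.931,-0.203,-0.885,0.536],"tcp":[-0.239,0.581,0.297],"trq":[6.648,-2.513,3.54,-3.001]}
{"k":31,"q":[-2.559,-1.92,-2.191,0.698],"w":[-1.755,-0.17,-0.846,0.479],"tcp":[-0.243,0.579,0.282],"trq":[6.306,-2.804,3.926,-3.034]}
{"k":32,"q":[-2.592,-1.923,-2.208,0.707],"w":[-1.591,-0.142,-0.807,0.429],"tcp":[-0.247,0.576,0.268],"trq":[5.982,-3.058,4.274,-3.057]}
{"k":33,"q":[-2.623,-1.925,-2.224,0.716],"w":[-1.438,-0.119,-0.769,0.385],"tcp":[-0.25,0.574,0.255],"trq":[5.678,-3.278,4.588,-3.071]}
{"k":34,"q":[-2.65,-1.928,-2.239,0.723],"w":[-1.297,-0.102,-0.731,0.345],"tcp":[-0.253,0.571,0.243],"trq":[5.395,-3.466,4.867,-3.077]}
{"k":35,"q":[-2.675,-1.93,-2.253,0.729],"w":[-1.168,-0.088,-0.694,0.309],"tcp":[-0.255,0.569,0.231],"trq":[5.132,-3.626,5.115,-3.077]}
{"k":36,"q":[-2.697,-1.931,-2.266,0.735],"w":[-1.049,-0.077,-0.658,0.277],"tcp":[-0.256,0.567,0.221]}
{"summary": "any joint saturated: no"}


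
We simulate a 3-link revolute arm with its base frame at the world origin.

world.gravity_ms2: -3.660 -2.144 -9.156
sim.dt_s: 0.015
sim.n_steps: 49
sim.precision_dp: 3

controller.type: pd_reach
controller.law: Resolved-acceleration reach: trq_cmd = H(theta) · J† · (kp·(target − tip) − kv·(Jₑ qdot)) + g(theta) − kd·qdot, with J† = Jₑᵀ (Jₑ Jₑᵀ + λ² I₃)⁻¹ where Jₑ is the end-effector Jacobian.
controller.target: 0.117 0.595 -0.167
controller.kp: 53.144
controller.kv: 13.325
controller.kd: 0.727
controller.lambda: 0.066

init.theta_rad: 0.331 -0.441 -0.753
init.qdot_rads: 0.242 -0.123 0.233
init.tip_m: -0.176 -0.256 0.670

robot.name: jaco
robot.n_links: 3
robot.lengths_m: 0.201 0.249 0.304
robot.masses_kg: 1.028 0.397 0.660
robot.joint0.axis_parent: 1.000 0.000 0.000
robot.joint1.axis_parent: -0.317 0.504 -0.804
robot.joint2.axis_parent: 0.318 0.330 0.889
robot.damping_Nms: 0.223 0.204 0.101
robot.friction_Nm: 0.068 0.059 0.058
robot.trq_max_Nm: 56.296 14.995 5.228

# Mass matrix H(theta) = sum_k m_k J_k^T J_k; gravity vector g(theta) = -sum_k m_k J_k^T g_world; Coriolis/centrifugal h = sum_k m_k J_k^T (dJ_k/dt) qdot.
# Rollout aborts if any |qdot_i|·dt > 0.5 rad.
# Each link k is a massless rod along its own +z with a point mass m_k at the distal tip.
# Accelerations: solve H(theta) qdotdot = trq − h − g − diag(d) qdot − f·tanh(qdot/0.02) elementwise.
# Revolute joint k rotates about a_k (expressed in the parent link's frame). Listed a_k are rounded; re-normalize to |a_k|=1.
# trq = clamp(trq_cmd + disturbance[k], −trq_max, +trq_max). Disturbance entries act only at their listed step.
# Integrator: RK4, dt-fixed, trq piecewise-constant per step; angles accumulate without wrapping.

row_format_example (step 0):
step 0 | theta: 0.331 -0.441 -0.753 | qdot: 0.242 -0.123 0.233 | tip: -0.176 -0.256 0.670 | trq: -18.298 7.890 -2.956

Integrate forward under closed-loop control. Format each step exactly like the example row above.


step 1 | theta: 0.336 -0.440 -0.774 | qdot: 0.316 0.270 -2.761 | tip: -0.177 -0.256 0.669 | trq: -14.443 6.399 -0.292
step 2 | theta: 0.333 -0.439 -0.783 | qdot: -0.645 -0.092 1.182 | tip: -0.177 -0.252 0.670 | trq: -13.040 6.105 -3.147
step 3 | theta: 0.329 -0.434 -0.812 | qdot: 0.068 0.559 -4.589 | tip: -0.177 -0.245 0.672 | trq: -9.843 4.700 1.543
step 4 | theta: 0.318 -0.432 -0.816 | qdot: -1.410 -0.128 3.487 | tip: -0.177 -0.237 0.675 | trq: -10.362 5.221 -4.649
step 5 | theta: 0.311 -0.425 -0.858 | qdot: 0.326 0.876 -8.292 | tip: -0.177 -0.224 0.678 | trq: -6.545 3.482 4.650
step 6 | theta: 0.294 -0.421 -0.845 | qdot: -2.455 -0.325 8.841 | tip: -0.175 -0.213 0.683 | trq: -9.651 5.063 -5.228
step 7 | theta: 0.276 -0.416 -0.837 | qdot: -0.083 0.998 -6.677 | tip: -0.174 -0.201 0.687 | trq: -5.660 2.997 3.570
step 8 | theta: 0.257 -0.409 -0.831 | qdot: -2.260 -0.039 6.618 | tip: -0.172 -0.187 0.692 | trq: -8.103 4.365 -5.228
step 9 | theta: 0.242 -0.400 -0.854 | qdot: 0.080 1.145 -8.735 | tip: -0.170 -0.171 0.696 | trq: -4.217 2.534 5.228
step 10 | theta: 0.220 -0.393 -0.838 | qdot: -2.824 -0.114 9.648 | tip: -0.168 -0.156 0.701 | trq: -7.914 4.371 -5.228
step 11 | theta: 0.198 -0.384 -0.826 | qdot: -0.280 1.200 -6.914 | tip: -0.165 -0.140 0.705 | trq: -4.052 2.408 3.962
step 12 | theta: 0.176 -0.375 -0.818 | qdot: -2.528 0.136 7.148 | tip: -0.162 -0.122 0.710 | trq: -6.811 3.892 -5.228
step 13 | theta: 0.158 -0.363 -0.840 | qdot: -0.063 1.316 -9.032 | tip: -0.160 -0.103 0.713 | trq: -2.982 2.121 5.228
step 14 | theta: 0.134 -0.353 -0.829 | qdot: -2.911 0.133 9.329 | tip: -0.157 -0.085 0.716 | trq: -6.660 3.902 -5.228
step 15 | theta: 0.112 -0.341 -0.826 | qdot: -0.313 1.328 -7.832 | tip: -0.153 -0.066 0.719 | trq: -2.794 2.082 4.812
step 16 | theta: 0.086 -0.330 -0.809 | qdot: -2.917 0.230 8.962 | tip: -0.150 -0.047 0.722 | trq: -6.120 3.690 -5.228
step 17 | theta: 0.063 -0.317 -0.814 | qdot: -0.298 1.432 -8.380 | tip: -0.146 -0.026 0.724 | trq: -2.217 1.888 5.228
step 18 | theta: 0.036 -0.305 -0.794 | qdot: -3.102 0.248 9.806 | tip: -0.142 -0.006 0.726 | trq: -5.796 3.601 -5.228
step 19 | theta: 0.012 -0.291 -0.790 | qdot: -0.410 1.514 -8.032 | tip: -0.138 0.016 0.727 | trq: -1.830 1.740 5.137
step 20 | theta: -0.017 -0.278 -0.768 | qdot: -3.159 0.289 9.762 | tip: -0.134 0.037 0.728 | trq: -5.287 3.433 -5.228
step 21 | theta: -0.042 -0.263 -0.767 | qdot: -0.423 1.622 -8.360 | tip: -0.129 0.059 0.728 | trq: -1.254 1.533 5.228
step 22 | theta: -0.071 -0.249 -0.747 | qdot: -3.220 0.336 9.782 | tip: -0.125 0.082 0.727 | trq: -4.725 3.254 -5.228
step 23 | theta: -0.097 -0.233 -0.749 | qdot: -0.441 1.695 -8.686 | tip: -0.120 0.105 0.725 | trq: -0.629 1.343 5.228
step 24 | theta: -0.126 -0.218 -0.733 | qdot: -3.230 0.425 9.541 | tip: -0.115 0.128 0.723 | trq: -4.050 3.023 -5.228
step 25 | theta: -0.151 -0.201 -0.741 | qdot: -0.429 1.725 -9.247 | tip: -0.110 0.152 0.719 | trq: 0.093 1.172 5.228
step 26 | theta: -0.180 -0.185 -0.731 | qdot: -3.220 0.548 9.260 | tip: -0.105 0.176 0.715 | trq: -3.308 2.763 -5.228
step 27 | theta: -0.206 -0.167 -0.746 | qdot: -0.413 1.683 -9.871 | tip: -0.100 0.200 0.709 | trq: 0.854 1.052 5.228
step 28 | theta: -0.234 -0.150 -0.744 | qdot: -3.170 0.721 8.838 | tip: -0.094 0.224 0.702 | trq: -2.497 2.451 -5.228
step 29 | theta: -0.259 -0.132 -0.767 | qdot: -0.399 1.562 -10.507 | tip: -0.089 0.249 0.694 | trq: 1.622 0.979 5.228
step 30 | theta: -0.287 -0.114 -0.772 | qdot: -3.107 0.927 8.447 | tip: -0.084 0.273 0.686 | trq: -1.676 2.101 -5.228
step 31 | theta: -0.312 -0.096 -0.804 | qdot: -0.375 1.350 -11.271 | tip: -0.078 0.297 0.675 | trq: 2.385 0.963 5.228
step 32 | theta: -0.339 -0.078 -0.818 | qdot: -3.025 1.157 8.038 | tip: -0.073 0.321 0.665 | trq: -0.861 1.723 -5.228
step 33 | theta: -0.362 -0.060 -0.859 | qdot: -0.354 1.034 -12.106 | tip: -0.067 0.345 0.652 | trq: 3.101 1.011 5.228
step 34 | theta: -0.389 -0.043 -0.880 | qdot: -2.956 1.410 7.850 | tip: -0.061 0.368 0.639 | trq: -0.115 1.313 -5.228
step 35 | theta: -0.412 -0.027 -0.930 | qdot: -0.360 0.634 -12.867 | tip: -0.055 0.390 0.625 | trq: 3.734 1.103 5.228
step 36 | theta: -0.438 -0.010 -0.957 | qdot: -2.891 1.667 7.771 | tip: -0.049 0.412 0.610 | trq: 0.578 0.888 -5.228
step 37 | theta: -0.461 0.004 -1.013 | qdot: -0.383 0.153 -13.685 | tip: -0.043 0.434 0.593 | trq: 4.317 1.239 5.228
step 38 | theta: -0.487 0.020 -1.045 | qdot: -2.841 1.940 7.904 | tip: -0.037 0.454 0.576 | trq: 1.215 0.442 -5.228
step 39 | theta: -0.509 0.031 -1.108 | qdot: -0.429 -0.398 -14.542 | tip: -0.031 0.474 0.558 | trq: 4.872 1.408 5.228
step 40 | theta: -0.535 0.045 -1.141 | qdot: -2.810 2.249 8.330 | tip: -0.024 0.493 0.540 | trq: 1.805 -0.042 -5.228
step 41 | theta: -0.558 0.054 -1.209 | qdot: -0.500 -1.012 -15.472 | tip: -0.018 0.510 0.519 | trq: 5.435 1.614 5.228
step 42 | theta: -0.585 0.067 -1.243 | qdot: -2.794 2.607 9.084 | tip: -0.011 0.528 0.500 | trq: 2.370 -0.553 -5.228
step 43 | theta: -0.608 0.073 -1.315 | qdot: -0.595 -1.684 -16.496 | tip: -0.005 0.543 0.479 | trq: 6.041 1.863 5.228
step 44 | theta: -0.635 0.085 -1.345 | qdot: -2.788 3.039 10.217 | tip: 0.002 0.559 0.458 | trq: 2.923 -1.100 -5.228
step 45 | theta: -0.659 0.087 -1.421 | qdot: -0.711 -2.427 -17.685 | tip: 0.008 0.573 0.436 | trq: 6.724 2.191 5.228
step 46 | theta: -0.687 0.099 -1.447 | qdot: -2.773 3.521 11.596 | tip: 0.015 0.586 0.415 | trq: 3.518 -1.641 -5.228
step 47 | theta: -0.712 0.097 -1.528 | qdot: -0.851 -3.283 -19.163 | tip: 0.021 0.598 0.392 | trq: 7.529 2.641 5.228
step 48 | theta: -0.741 0.108 -1.544 | qdot: -2.765 4.162 13.653 | tip: 0.027 0.610 0.371 | trq: 4.096 -2.246 -5.228
step 49 | theta: -0.766 0.102 -1.628 | qdot: -1.030 -4.207 -20.731 | tip: 0.032 0.619 0.347


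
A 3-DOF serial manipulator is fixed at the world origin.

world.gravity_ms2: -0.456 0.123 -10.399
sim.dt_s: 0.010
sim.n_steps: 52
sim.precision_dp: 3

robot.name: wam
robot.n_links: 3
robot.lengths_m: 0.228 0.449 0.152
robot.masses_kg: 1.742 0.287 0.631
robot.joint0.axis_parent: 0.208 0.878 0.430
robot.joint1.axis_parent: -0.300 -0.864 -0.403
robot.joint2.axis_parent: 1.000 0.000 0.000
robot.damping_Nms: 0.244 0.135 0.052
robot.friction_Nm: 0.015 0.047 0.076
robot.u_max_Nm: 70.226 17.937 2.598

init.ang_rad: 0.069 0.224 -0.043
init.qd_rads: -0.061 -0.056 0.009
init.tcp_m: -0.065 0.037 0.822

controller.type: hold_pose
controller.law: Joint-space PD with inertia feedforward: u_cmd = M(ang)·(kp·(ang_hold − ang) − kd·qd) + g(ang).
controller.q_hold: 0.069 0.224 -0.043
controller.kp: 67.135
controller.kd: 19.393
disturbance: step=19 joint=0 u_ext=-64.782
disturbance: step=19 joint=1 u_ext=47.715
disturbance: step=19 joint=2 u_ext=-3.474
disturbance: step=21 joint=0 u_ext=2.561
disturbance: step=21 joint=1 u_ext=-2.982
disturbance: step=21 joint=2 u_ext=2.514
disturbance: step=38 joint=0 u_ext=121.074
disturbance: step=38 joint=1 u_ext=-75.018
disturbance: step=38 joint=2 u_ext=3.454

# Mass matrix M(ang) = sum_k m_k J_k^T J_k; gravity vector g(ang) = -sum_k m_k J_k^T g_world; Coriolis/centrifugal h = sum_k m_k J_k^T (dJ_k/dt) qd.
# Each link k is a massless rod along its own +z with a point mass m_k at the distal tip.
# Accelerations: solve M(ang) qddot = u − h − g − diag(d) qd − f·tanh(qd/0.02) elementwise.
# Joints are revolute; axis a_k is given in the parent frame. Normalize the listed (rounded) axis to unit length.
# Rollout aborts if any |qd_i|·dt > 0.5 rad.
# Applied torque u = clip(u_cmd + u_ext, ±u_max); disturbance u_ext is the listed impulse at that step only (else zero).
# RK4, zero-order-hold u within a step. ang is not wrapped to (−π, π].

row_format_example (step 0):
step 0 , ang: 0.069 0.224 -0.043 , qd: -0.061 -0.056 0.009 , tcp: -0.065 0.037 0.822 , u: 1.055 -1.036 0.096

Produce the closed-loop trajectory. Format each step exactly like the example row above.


step 1 , ang: 0.069 0.224 -0.043 , qd: -0.038 -0.027 0.008 , tcp: -0.065 0.037 0.822 , u: 1.010 -1.027 0.099
step 2 , ang: 0.068 0.223 -0.043 , qd: -0.022 -0.009 0.007 , tcp: -0.065 0.037 0.822 , u: 0.973 -1.017 0.101
step 3 , ang: 0.068 0.223 -0.043 , qd: -0.013 -0.000 0.006 , tcp: -0.065 0.037 0.822 , u: 0.943 -1.003 0.101
step 4 , ang: 0.068 0.223 -0.043 , qd: -0.008 0.002 0.005 , tcp: -0.065 0.037 0.822 , u: 0.918 -0.990 0.101
step 5 , ang: 0.068 0.223 -0.043 , qd: -0.005 0.003 0.005 , tcp: -0.065 0.037 0.822 , u: 0.897 -0.977 0.101
step 6 , ang: 0.068 0.223 -0.043 , qd: -0.003 0.003 0.004 , tcp: -0.065 0.037 0.822 , u: 0.880 -0.967 0.101
step 7 , ang: 0.068 0.223 -0.043 , qd: -0.002 0.003 0.004 , tcp: -0.065 0.038 0.822 , u: 0.866 -0.958 0.100
step 8 , ang: 0.068 0.223 -0.043 , qd: -0.001 0.003 0.004 , tcp: -0.065 0.038 0.822 , u: 0.854 -0.951 0.100
step 9 , ang: 0.068 0.223 -0.043 , qd: 0.000 0.002 0.004 , tcp: -0.065 0.038 0.822 , u: 0.844 -0.945 0.100
step 10 , ang: 0.068 0.223 -0.043 , qd: 0.001 0.002 0.004 , tcp: -0.065 0.038 0.822 , u: 0.836 -0.939 0.099
step 11 , ang: 0.068 0.223 -0.043 , qd: 0.002 0.002 0.004 , tcp: -0.065 0.038 0.822 , u: 0.830 -0.935 0.099
step 12 , ang: 0.068 0.223 -0.043 , qd: 0.002 0.002 0.004 , tcp: -0.065 0.038 0.822 , u: 0.824 -0.932 0.099
step 13 , ang: 0.068 0.223 -0.043 , qd: 0.002 0.002 0.004 , tcp: -0.065 0.038 0.822 , u: 0.819 -0.929 0.099
step 14 , ang: 0.068 0.223 -0.043 , qd: 0.003 0.002 0.004 , tcp: -0.065 0.038 0.822 , u: 0.816 -0.926 0.099
step 15 , ang: 0.068 0.223 -0.043 , qd: 0.003 0.002 0.004 , tcp: -0.065 0.038 0.822 , u: 0.812 -0.924 0.099
step 16 , ang: 0.068 0.223 -0.043 , qd: 0.003 0.002 0.004 , tcp: -0.065 0.038 0.822 , u: 0.810 -0.923 0.099
step 17 , ang: 0.068 0.223 -0.043 , qd: 0.003 0.002 0.004 , tcp: -0.065 0.038 0.822 , u: 0.807 -0.921 0.099
step 18 , ang: 0.068 0.223 -0.043 , qd: 0.003 0.002 0.004 , tcp: -0.065 0.038 0.822 , u: 0.806 -0.920 0.099
step 19 , ang: 0.068 0.223 -0.043 , qd: 0.003 0.002 0.004 , tcp: -0.065 0.038 0.822 , u: -63.978 17.937 -2.598
step 20 , ang: 0.042 0.191 -0.064 , qd: -5.036 -6.344 -4.056 , tcp: -0.067 0.039 0.822 , u: 13.571 -4.705 0.612
step 21 , ang: -0.001 0.136 -0.098 , qd: -3.766 -4.674 -2.773 , tcp: -0.070 0.042 0.823 , u: 14.055 -7.173 2.598
step 22 , ang: -0.034 0.096 -0.114 , qd: -2.827 -3.476 -0.492 , tcp: -0.073 0.042 0.823 , u: 9.271 -3.139 0.018
step 23 , ang: -0.059 0.066 -0.117 , qd: -2.048 -2.465 -0.129 , tcp: -0.075 0.042 0.823 , u: 7.928 -2.820 0.024
step 24 , ang: -0.076 0.045 -0.117 , qd: -1.451 -1.703 0.061 , tcp: -0.077 0.041 0.823 , u: 6.814 -2.529 0.040
step 25 , ang: -0.088 0.031 -0.116 , qd: -0.997 -1.139 0.104 , tcp: -0.079 0.040 0.823 , u: 5.888 -2.268 0.072
step 26 , ang: -0.097 0.022 -0.115 , qd: -0.646 -0.712 0.114 , tcp: -0.080 0.040 0.823 , u: 5.118 -2.037 0.098
step 27 , ang: -0.102 0.016 -0.114 , qd: -0.376 -0.390 0.106 , tcp: -0.081 0.040 0.823 , u: 4.475 -1.834 0.120
step 28 , ang: -0.104 0.014 -0.113 , qd: -0.169 -0.148 0.089 , tcp: -0.081 0.040 0.823 , u: 3.938 -1.657 0.139
step 29 , ang: -0.105 0.013 -0.112 , qd: -0.014 0.028 0.064 , tcp: -0.082 0.040 0.823 , u: 3.490 -1.500 0.154
step 30 , ang: -0.105 0.014 -0.112 , qd: 0.087 0.130 0.028 , tcp: -0.082 0.040 0.823 , u: 3.118 -1.351 0.166
step 31 , ang: -0.104 0.016 -0.112 , qd: 0.164 0.208 0.014 , tcp: -0.082 0.040 0.823 , u: 2.807 -1.223 0.172
step 32 , ang: -0.102 0.018 -0.112 , qd: 0.223 0.266 0.012 , tcp: -0.082 0.040 0.823 , u: 2.546 -1.114 0.174
step 33 , ang: -0.099 0.021 -0.112 , qd: 0.266 0.307 0.010 , tcp: -0.081 0.040 0.823 , u: 2.325 -1.023 0.175
step 34 , ang: -0.096 0.024 -0.111 , qd: 0.298 0.336 0.010 , tcp: -0.081 0.040 0.823 , u: 2.140 -0.946 0.175
step 35 , ang: -0.093 0.028 -0.111 , qd: 0.320 0.355 0.010 , tcp: -0.081 0.040 0.823 , u: 1.983 -0.881 0.175
step 36 , ang: -0.090 0.031 -0.111 , qd: 0.336 0.367 0.010 , tcp: -0.080 0.040 0.823 , u: 1.850 -0.827 0.175
step 37 , ang: -0.087 0.035 -0.111 , qd: 0.345 0.373 0.010 , tcp: -0.079 0.040 0.823 , u: 1.737 -0.782 0.175
step 38 , ang: -0.083 0.039 -0.111 , qd: 0.350 0.375 0.010 , tcp: -0.079 0.040 0.823 , u: 70.226 -17.937 2.598
step 39 , ang: -0.050 0.081 -0.090 , qd: 6.201 7.976 4.224 , tcp: -0.077 0.039 0.823 , u: -11.961 2.750 -0.292
step 40 , ang: 0.004 0.150 -0.053 , qd: 4.699 5.905 3.106 , tcp: -0.073 0.037 0.823 , u: -9.830 2.318 -0.207
step 41 , ang: 0.045 0.201 -0.027 , qd: 3.546 4.346 2.207 , tcp: -0.070 0.035 0.822 , u: -8.069 1.907 -0.140
step 42 , ang: 0.076 0.239 -0.008 , qd: 2.661 3.175 1.512 , tcp: -0.067 0.034 0.822 , u: -6.614 1.529 -0.087
step 43 , ang: 0.100 0.266 0.004 , qd: 1.982 2.296 0.986 , tcp: -0.065 0.033 0.821 , u: -5.409 1.188 -0.045
step 44 , ang: 0.117 0.286 0.012 , qd: 1.460 1.634 0.593 , tcp: -0.062 0.033 0.820 , u: -4.410 0.884 -0.011
step 45 , ang: 0.129 0.299 0.017 , qd: 1.057 1.136 0.303 , tcp: -0.060 0.032 0.820 , u: -3.582 0.616 0.016
step 46 , ang: 0.138 0.309 0.018 , qd: 0.746 0.761 0.090 , tcp: -0.059 0.032 0.820 , u: -2.894 0.381 0.039
step 47 , ang: 0.144 0.315 0.019 , qd: 0.510 0.485 -0.030 , tcp: -0.057 0.032 0.820 , u: -2.321 0.177 0.049
step 48 , ang: 0.149 0.319 0.018 , qd: 0.335 0.294 -0.033 , tcp: -0.056 0.032 0.819 , u: -1.844 0.001 0.036
step 49 , ang: 0.151 0.321 0.018 , qd: 0.200 0.150 -0.029 , tcp: -0.056 0.032 0.819 , u: -1.446 -0.151 0.026
step 50 , ang: 0.153 0.322 0.018 , qd: 0.095 0.042 -0.024 , tcp: -0.055 0.032 0.819 , u: -1.113 -0.282 0.018
step 51 , ang: 0.153 0.322 0.018 , qd: 0.021 -0.029 -0.015 , tcp: -0.055 0.032 0.819 , u: -0.835 -0.401 0.012
step 52 , ang: 0.153 0.322 0.017 , qd: -0.027 -0.067 -0.011 , tcp: -0.055 0.032 0.819
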